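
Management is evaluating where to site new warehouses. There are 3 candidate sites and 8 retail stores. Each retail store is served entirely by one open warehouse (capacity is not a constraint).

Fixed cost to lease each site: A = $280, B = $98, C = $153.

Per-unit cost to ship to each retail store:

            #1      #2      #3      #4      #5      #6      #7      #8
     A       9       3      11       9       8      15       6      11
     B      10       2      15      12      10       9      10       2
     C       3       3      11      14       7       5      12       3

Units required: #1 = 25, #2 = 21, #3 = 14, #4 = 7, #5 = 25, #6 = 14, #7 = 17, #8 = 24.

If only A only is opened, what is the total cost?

Each retail store is assigned to its cheapest site among the open ones.
{A}: #1→A 9·25=225, #2→A 3·21=63, #3→A 11·14=154, #4→A 9·7=63, #5→A 8·25=200, #6→A 15·14=210, #7→A 6·17=102, #8→A 11·24=264. Service 1281; fixed 280; total 1561.

Total cost: 1561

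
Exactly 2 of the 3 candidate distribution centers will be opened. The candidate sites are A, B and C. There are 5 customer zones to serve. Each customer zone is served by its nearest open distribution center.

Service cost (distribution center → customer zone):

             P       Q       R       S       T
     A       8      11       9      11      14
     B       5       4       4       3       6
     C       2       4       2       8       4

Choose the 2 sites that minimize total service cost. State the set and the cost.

Choose B and C; total service cost 15.

With exactly 2 open, each customer zone uses its cheapest among the chosen.
{B, C}: P→C 2, Q→B 4, R→C 2, S→B 3, T→C 4. Service cost 15.
{A, C}: service cost 20
{A, B}: service cost 22
Among all 3 size-2 choices, {B, C} is lowest.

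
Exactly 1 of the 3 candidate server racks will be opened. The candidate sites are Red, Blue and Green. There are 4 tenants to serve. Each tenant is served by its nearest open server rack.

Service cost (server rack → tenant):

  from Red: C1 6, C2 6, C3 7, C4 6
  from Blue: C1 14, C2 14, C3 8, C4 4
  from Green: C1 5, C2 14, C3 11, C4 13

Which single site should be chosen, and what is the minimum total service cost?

With exactly 1 open, each tenant uses its cheapest among the chosen.
{Red}: C1→Red 6, C2→Red 6, C3→Red 7, C4→Red 6. Service cost 25.
{Blue}: service cost 40
{Green}: service cost 43
Among all 3 size-1 choices, {Red} is lowest.

Choose Red only; total service cost 25.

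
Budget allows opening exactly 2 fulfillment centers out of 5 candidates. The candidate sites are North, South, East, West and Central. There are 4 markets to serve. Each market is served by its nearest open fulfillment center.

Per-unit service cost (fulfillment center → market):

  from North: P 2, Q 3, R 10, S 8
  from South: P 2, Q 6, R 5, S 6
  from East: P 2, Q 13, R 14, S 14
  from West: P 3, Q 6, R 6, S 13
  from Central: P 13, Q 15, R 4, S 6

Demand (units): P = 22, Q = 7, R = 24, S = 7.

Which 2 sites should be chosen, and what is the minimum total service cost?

Choose North and Central; total service cost 203.

With exactly 2 open, each market uses its cheapest among the chosen.
{North, Central}: P→North 2·22=44, Q→North 3·7=21, R→Central 4·24=96, S→Central 6·7=42. Service cost 203.
{South, Central}: service cost 224
{North, South}: service cost 227
Among all 10 size-2 choices, {North, Central} is lowest.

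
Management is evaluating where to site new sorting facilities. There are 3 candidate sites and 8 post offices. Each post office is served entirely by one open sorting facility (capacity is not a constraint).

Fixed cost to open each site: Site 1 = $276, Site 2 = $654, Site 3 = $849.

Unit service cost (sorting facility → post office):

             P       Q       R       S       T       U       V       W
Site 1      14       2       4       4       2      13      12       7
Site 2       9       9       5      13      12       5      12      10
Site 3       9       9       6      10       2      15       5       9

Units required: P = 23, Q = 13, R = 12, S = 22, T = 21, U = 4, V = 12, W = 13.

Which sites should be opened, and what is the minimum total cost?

For any fixed open set, each post office goes to its cheapest open site; total = fixed + service.
{Site 1}: P→Site 1 14·23=322, Q→Site 1 2·13=26, R→Site 1 4·12=48, S→Site 1 4·22=88, T→Site 1 2·21=42, U→Site 1 13·4=52, V→Site 1 12·12=144, W→Site 1 7·13=91. Service 813; fixed 276; total 1089.
{Site 1, Site 2}: P→Site 2 9·23=207, Q→Site 1 2·13=26, R→Site 1 4·12=48, S→Site 1 4·22=88, T→Site 1 2·21=42, U→Site 2 5·4=20, V→Site 1 12·12=144, W→Site 1 7·13=91. Service 666; fixed 930; total 1596.
{Site 1, Site 3}: service 614 + fixed 1125 = 1739
{Site 1, Site 2, Site 3}: service 582 + fixed 1779 = 2361
(All 7 nonempty subsets were checked; Site 1 only is lowest.)

Open Site 1 only; minimum total cost 1089.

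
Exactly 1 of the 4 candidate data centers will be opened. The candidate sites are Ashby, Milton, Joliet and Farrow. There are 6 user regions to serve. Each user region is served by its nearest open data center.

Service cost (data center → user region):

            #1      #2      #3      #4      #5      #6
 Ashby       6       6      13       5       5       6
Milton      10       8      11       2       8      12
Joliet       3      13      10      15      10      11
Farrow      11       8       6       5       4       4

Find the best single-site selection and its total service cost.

With exactly 1 open, each user region uses its cheapest among the chosen.
{Farrow}: #1→Farrow 11, #2→Farrow 8, #3→Farrow 6, #4→Farrow 5, #5→Farrow 4, #6→Farrow 4. Service cost 38.
{Ashby}: service cost 41
{Milton}: service cost 51
Among all 4 size-1 choices, {Farrow} is lowest.

Choose Farrow only; total service cost 38.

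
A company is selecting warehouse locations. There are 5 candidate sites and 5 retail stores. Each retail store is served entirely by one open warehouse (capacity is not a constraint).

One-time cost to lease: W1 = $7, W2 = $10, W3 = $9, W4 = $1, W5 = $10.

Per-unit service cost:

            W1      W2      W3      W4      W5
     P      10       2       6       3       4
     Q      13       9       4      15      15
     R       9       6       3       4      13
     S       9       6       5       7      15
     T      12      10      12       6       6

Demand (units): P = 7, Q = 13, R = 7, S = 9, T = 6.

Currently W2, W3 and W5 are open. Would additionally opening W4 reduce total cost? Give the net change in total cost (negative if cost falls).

No — net change +1 (cost rises by 1).

Current service cost with {W2, W3, W5}: 168.
Adding W4: each retail store re-picks its cheapest; new service cost 168, saving 0.
Extra fixed cost: 1. Net change = 1 − 0 = 1.
(Totals: 197 → 198.)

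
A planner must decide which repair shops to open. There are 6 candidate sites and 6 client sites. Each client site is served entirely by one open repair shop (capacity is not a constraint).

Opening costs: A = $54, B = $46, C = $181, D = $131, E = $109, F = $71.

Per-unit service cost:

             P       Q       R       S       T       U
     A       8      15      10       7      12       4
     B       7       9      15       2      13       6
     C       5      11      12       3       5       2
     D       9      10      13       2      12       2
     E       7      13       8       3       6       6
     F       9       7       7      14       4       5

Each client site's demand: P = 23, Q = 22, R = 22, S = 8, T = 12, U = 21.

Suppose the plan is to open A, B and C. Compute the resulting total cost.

Total cost: 932

Each client site is assigned to its cheapest site among the open ones.
{A, B, C}: P→C 5·23=115, Q→B 9·22=198, R→A 10·22=220, S→B 2·8=16, T→C 5·12=60, U→C 2·21=42. Service 651; fixed 281; total 932.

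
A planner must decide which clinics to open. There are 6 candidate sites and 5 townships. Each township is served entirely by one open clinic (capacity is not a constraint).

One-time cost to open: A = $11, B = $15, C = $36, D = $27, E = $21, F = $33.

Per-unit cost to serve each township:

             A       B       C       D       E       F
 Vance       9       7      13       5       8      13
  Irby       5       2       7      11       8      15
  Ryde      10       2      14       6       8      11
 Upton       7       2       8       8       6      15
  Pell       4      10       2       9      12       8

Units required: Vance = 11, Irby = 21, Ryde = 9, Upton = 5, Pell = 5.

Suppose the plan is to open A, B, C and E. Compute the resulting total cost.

Each township is assigned to its cheapest site among the open ones.
{A, B, C, E}: Vance→B 7·11=77, Irby→B 2·21=42, Ryde→B 2·9=18, Upton→B 2·5=10, Pell→C 2·5=10. Service 157; fixed 83; total 240.

Total cost: 240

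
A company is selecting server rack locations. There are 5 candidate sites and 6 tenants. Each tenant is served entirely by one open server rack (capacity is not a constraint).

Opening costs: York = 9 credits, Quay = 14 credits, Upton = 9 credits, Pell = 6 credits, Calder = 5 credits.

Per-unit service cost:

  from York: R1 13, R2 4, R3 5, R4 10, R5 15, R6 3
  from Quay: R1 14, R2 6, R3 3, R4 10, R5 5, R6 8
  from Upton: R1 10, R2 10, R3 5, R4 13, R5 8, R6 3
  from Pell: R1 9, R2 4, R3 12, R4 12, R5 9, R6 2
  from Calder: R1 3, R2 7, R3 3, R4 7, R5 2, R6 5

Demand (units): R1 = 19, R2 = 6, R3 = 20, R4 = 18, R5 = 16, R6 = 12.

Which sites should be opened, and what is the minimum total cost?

For any fixed open set, each tenant goes to its cheapest open site; total = fixed + service.
{Pell, Calder}: R1→Calder 3·19=57, R2→Pell 4·6=24, R3→Calder 3·20=60, R4→Calder 7·18=126, R5→Calder 2·16=32, R6→Pell 2·12=24. Service 323; fixed 11; total 334.
{York, Pell, Calder}: service 323 + fixed 20 = 343
{Upton, Pell, Calder}: R1→Calder 3·19=57, R2→Pell 4·6=24, R3→Calder 3·20=60, R4→Calder 7·18=126, R5→Calder 2·16=32, R6→Pell 2·12=24. Service 323; fixed 20; total 343.
{York, Quay, Upton, Pell, Calder}: service 323 + fixed 43 = 366
No other subset beats 334.

Open Pell and Calder; minimum total cost 334.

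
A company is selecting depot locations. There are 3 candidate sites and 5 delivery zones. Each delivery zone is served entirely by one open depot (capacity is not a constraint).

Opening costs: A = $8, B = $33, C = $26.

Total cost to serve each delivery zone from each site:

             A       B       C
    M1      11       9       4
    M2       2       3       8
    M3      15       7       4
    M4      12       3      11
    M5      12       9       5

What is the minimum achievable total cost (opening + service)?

For any fixed open set, each delivery zone goes to its cheapest open site; total = fixed + service.
{C}: M1→C 4, M2→C 8, M3→C 4, M4→C 11, M5→C 5. Service 32; fixed 26; total 58.
{A}: service 52 + fixed 8 = 60
{A, C}: M1→C 4, M2→A 2, M3→C 4, M4→C 11, M5→C 5. Service 26; fixed 34; total 60.
{A, B, C}: service 18 + fixed 67 = 85
(All 7 nonempty subsets were checked; C only is lowest.)

Minimum total cost: 58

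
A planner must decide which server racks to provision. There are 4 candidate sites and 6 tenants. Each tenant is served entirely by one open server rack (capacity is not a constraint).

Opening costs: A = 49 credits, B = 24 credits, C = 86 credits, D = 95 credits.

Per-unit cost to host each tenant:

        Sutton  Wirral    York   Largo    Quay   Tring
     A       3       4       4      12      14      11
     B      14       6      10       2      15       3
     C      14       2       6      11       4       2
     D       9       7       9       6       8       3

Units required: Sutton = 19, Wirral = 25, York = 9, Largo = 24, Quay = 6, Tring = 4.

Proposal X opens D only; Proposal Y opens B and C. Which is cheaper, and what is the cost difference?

Proposal Y is cheaper by 166.

Proposal X: {D}: Sutton→D 9·19=171, Wirral→D 7·25=175, York→D 9·9=81, Largo→D 6·24=144, Quay→D 8·6=48, Tring→D 3·4=12. Service 631; fixed 95; total 726.
Proposal Y: {B, C}: Sutton→B 14·19=266, Wirral→C 2·25=50, York→C 6·9=54, Largo→B 2·24=48, Quay→C 4·6=24, Tring→C 2·4=8. Service 450; fixed 110; total 560.
Difference: |726 − 560| = 166.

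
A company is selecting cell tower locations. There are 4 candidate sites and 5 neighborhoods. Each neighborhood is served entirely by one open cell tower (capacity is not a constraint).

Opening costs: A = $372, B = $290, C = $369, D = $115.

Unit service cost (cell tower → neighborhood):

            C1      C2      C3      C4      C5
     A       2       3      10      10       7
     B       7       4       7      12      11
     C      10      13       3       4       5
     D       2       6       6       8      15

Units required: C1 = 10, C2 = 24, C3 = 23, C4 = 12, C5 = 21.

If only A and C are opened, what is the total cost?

Each neighborhood is assigned to its cheapest site among the open ones.
{A, C}: C1→A 2·10=20, C2→A 3·24=72, C3→C 3·23=69, C4→C 4·12=48, C5→C 5·21=105. Service 314; fixed 741; total 1055.

Total cost: 1055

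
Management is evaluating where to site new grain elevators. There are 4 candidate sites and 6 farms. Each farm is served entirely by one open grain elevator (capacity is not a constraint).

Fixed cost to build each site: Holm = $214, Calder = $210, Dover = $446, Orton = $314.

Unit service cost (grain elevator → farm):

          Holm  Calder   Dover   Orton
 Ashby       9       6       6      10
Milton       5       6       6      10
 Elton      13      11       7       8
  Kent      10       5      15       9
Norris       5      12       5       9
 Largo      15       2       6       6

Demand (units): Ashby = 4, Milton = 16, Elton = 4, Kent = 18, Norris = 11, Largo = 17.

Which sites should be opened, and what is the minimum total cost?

Open Calder only; minimum total cost 630.

For any fixed open set, each farm goes to its cheapest open site; total = fixed + service.
{Calder}: Ashby→Calder 6·4=24, Milton→Calder 6·16=96, Elton→Calder 11·4=44, Kent→Calder 5·18=90, Norris→Calder 12·11=132, Largo→Calder 2·17=34. Service 420; fixed 210; total 630.
{Holm, Calder}: service 327 + fixed 424 = 751
{Holm}: service 658 + fixed 214 = 872
{Holm, Calder, Dover, Orton}: service 311 + fixed 1184 = 1495
(All 15 nonempty subsets were checked; Calder only is lowest.)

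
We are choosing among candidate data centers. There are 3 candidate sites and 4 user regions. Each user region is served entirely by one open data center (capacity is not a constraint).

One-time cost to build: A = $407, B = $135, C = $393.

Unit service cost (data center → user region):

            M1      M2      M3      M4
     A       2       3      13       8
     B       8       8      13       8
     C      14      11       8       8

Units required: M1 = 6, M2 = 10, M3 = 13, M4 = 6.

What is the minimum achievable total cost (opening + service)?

Minimum total cost: 480

For any fixed open set, each user region goes to its cheapest open site; total = fixed + service.
{B}: M1→B 8·6=48, M2→B 8·10=80, M3→B 13·13=169, M4→B 8·6=48. Service 345; fixed 135; total 480.
{A}: service 259 + fixed 407 = 666
{C}: service 346 + fixed 393 = 739
{A, B, C}: service 194 + fixed 935 = 1129
No other subset beats 480.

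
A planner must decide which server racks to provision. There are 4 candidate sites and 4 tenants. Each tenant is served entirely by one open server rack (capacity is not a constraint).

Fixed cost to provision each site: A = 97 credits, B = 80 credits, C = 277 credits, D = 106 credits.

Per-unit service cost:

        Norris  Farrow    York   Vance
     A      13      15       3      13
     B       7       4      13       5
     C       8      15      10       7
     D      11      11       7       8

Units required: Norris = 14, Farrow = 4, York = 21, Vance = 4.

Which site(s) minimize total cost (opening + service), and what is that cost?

Open A and B; minimum total cost 374.

For any fixed open set, each tenant goes to its cheapest open site; total = fixed + service.
{A, B}: Norris→B 7·14=98, Farrow→B 4·4=16, York→A 3·21=63, Vance→B 5·4=20. Service 197; fixed 177; total 374.
{A}: Norris→A 13·14=182, Farrow→A 15·4=60, York→A 3·21=63, Vance→A 13·4=52. Service 357; fixed 97; total 454.
{B, D}: service 281 + fixed 186 = 467
{A, B, C, D}: service 197 + fixed 560 = 757
No other subset beats 374.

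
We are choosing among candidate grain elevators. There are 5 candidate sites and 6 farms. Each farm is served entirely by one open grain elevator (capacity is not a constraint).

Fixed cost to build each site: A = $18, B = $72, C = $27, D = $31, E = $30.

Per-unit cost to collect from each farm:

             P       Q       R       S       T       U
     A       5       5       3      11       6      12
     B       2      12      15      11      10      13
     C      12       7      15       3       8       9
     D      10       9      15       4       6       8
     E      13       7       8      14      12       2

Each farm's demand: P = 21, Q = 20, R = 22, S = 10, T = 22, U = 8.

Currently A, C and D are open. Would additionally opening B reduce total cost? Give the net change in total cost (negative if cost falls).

No — net change +9 (cost rises by 9).

Current service cost with {A, C, D}: 497.
Adding B: each farm re-picks its cheapest; new service cost 434, saving 63.
Extra fixed cost: 72. Net change = 72 − 63 = 9.
(Totals: 573 → 582.)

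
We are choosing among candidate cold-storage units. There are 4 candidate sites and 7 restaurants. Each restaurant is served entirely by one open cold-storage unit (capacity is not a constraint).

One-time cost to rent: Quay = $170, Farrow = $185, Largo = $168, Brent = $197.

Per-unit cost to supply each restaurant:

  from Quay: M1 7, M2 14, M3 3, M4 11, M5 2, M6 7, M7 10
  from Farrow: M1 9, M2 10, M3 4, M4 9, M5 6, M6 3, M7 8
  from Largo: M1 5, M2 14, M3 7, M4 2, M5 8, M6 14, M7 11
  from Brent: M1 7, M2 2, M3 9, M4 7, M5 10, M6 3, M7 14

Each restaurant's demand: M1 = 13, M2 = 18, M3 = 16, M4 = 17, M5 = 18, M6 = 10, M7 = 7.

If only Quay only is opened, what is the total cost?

Each restaurant is assigned to its cheapest site among the open ones.
{Quay}: M1→Quay 7·13=91, M2→Quay 14·18=252, M3→Quay 3·16=48, M4→Quay 11·17=187, M5→Quay 2·18=36, M6→Quay 7·10=70, M7→Quay 10·7=70. Service 754; fixed 170; total 924.

Total cost: 924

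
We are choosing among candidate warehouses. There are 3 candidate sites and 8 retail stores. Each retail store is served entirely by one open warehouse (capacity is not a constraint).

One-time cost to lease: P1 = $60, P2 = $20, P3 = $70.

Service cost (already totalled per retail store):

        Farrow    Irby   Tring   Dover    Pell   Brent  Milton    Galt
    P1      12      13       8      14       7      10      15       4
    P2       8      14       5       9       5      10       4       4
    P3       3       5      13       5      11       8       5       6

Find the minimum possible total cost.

For any fixed open set, each retail store goes to its cheapest open site; total = fixed + service.
{P2}: Farrow→P2 8, Irby→P2 14, Tring→P2 5, Dover→P2 9, Pell→P2 5, Brent→P2 10, Milton→P2 4, Galt→P2 4. Service 59; fixed 20; total 79.
{P3}: service 56 + fixed 70 = 126
{P2, P3}: Farrow→P3 3, Irby→P3 5, Tring→P2 5, Dover→P3 5, Pell→P2 5, Brent→P3 8, Milton→P2 4, Galt→P2 4. Service 39; fixed 90; total 129.
{P1, P2, P3}: Farrow→P3 3, Irby→P3 5, Tring→P2 5, Dover→P3 5, Pell→P2 5, Brent→P3 8, Milton→P2 4, Galt→P1 4. Service 39; fixed 150; total 189.
No other subset beats 79.

Minimum total cost: 79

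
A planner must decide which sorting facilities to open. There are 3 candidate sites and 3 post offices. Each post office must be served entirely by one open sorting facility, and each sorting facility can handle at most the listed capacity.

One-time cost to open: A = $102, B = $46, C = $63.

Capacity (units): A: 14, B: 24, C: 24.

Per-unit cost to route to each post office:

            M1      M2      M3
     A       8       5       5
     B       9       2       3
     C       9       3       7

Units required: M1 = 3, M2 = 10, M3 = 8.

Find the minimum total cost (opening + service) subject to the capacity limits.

Open {B}: M1→B 9·3=27, M2→B 2·10=20, M3→B 3·8=24.
Loads: B carries 21/24. Service 71; fixed 46; total 117.
Next best feasible plan costs 176.

Minimum total cost: 117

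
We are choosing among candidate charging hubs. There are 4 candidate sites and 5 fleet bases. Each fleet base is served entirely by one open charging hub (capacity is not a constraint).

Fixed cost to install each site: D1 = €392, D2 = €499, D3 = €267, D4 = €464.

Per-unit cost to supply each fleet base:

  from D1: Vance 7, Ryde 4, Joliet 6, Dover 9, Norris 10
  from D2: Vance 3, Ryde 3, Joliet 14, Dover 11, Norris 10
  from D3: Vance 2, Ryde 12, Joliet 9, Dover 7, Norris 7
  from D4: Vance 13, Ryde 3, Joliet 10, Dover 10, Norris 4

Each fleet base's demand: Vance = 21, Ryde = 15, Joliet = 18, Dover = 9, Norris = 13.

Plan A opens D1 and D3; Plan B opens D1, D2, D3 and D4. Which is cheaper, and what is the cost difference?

Plan A is cheaper by 909.

Plan A: {D1, D3}: Vance→D3 2·21=42, Ryde→D1 4·15=60, Joliet→D1 6·18=108, Dover→D3 7·9=63, Norris→D3 7·13=91. Service 364; fixed 659; total 1023.
Plan B: {D1, D2, D3, D4}: Vance→D3 2·21=42, Ryde→D2 3·15=45, Joliet→D1 6·18=108, Dover→D3 7·9=63, Norris→D4 4·13=52. Service 310; fixed 1622; total 1932.
Difference: |1023 − 1932| = 909.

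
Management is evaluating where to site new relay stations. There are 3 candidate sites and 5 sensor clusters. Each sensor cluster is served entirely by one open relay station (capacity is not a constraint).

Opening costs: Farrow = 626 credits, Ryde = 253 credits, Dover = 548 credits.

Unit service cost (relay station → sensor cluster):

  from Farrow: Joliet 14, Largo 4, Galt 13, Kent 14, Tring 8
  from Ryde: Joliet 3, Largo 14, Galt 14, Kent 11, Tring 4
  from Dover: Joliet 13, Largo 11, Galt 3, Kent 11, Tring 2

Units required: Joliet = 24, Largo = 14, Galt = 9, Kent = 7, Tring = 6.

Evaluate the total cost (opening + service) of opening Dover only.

Total cost: 1130

Each sensor cluster is assigned to its cheapest site among the open ones.
{Dover}: Joliet→Dover 13·24=312, Largo→Dover 11·14=154, Galt→Dover 3·9=27, Kent→Dover 11·7=77, Tring→Dover 2·6=12. Service 582; fixed 548; total 1130.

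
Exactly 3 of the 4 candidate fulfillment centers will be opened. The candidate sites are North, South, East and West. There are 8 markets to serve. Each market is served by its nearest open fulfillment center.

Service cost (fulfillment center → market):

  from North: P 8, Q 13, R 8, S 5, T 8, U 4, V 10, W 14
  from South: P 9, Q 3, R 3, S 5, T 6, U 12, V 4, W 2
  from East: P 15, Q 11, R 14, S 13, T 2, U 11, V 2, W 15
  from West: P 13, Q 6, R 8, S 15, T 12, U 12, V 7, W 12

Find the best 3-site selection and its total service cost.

With exactly 3 open, each market uses its cheapest among the chosen.
{North, South, East}: P→North 8, Q→South 3, R→South 3, S→North 5, T→East 2, U→North 4, V→East 2, W→South 2. Service cost 29.
{North, South, West}: service cost 35
{South, East, West}: service cost 37
Among all 4 size-3 choices, {North, South, East} is lowest.

Choose North, South and East; total service cost 29.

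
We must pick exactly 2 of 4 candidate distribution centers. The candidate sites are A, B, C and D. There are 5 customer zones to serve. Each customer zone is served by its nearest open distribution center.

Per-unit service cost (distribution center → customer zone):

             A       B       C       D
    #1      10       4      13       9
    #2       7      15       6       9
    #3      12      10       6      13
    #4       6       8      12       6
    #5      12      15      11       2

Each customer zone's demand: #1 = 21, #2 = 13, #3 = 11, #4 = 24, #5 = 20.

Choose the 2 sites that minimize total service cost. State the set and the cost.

With exactly 2 open, each customer zone uses its cheapest among the chosen.
{B, D}: #1→B 4·21=84, #2→D 9·13=117, #3→B 10·11=110, #4→D 6·24=144, #5→D 2·20=40. Service cost 495.
{C, D}: service cost 517
{A, D}: service cost 596
Among all 6 size-2 choices, {B, D} is lowest.

Choose B and D; total service cost 495.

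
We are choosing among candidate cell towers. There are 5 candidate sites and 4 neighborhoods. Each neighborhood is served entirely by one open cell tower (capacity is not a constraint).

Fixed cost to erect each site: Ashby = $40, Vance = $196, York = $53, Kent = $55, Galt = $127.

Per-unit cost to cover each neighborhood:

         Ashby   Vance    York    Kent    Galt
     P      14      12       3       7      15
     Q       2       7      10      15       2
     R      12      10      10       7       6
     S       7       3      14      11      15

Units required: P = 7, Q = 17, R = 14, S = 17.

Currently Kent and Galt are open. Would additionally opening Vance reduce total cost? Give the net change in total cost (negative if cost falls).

Current service cost with {Kent, Galt}: 354.
Adding Vance: each neighborhood re-picks its cheapest; new service cost 218, saving 136.
Extra fixed cost: 196. Net change = 196 − 136 = 60.
(Totals: 536 → 596.)

No — net change +60 (cost rises by 60).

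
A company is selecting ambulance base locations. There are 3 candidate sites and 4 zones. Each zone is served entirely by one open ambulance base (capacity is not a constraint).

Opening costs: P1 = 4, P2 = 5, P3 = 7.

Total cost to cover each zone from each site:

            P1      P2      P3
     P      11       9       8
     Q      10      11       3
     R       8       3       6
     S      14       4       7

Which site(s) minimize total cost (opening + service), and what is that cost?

For any fixed open set, each zone goes to its cheapest open site; total = fixed + service.
{P2, P3}: P→P3 8, Q→P3 3, R→P2 3, S→P2 4. Service 18; fixed 12; total 30.
{P3}: service 24 + fixed 7 = 31
{P2}: P→P2 9, Q→P2 11, R→P2 3, S→P2 4. Service 27; fixed 5; total 32.
{P1, P2, P3}: service 18 + fixed 16 = 34
No other subset beats 30.

Open P2 and P3; minimum total cost 30.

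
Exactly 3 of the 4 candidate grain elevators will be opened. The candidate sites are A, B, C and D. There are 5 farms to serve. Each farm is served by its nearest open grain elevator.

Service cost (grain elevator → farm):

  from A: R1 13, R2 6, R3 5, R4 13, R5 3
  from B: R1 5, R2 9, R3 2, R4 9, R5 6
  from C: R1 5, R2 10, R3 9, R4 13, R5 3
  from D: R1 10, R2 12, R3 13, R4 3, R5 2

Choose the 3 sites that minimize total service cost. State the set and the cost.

With exactly 3 open, each farm uses its cheapest among the chosen.
{A, B, D}: R1→B 5, R2→A 6, R3→B 2, R4→D 3, R5→D 2. Service cost 18.
{A, C, D}: service cost 21
{B, C, D}: service cost 21
Among all 4 size-3 choices, {A, B, D} is lowest.

Choose A, B and D; total service cost 18.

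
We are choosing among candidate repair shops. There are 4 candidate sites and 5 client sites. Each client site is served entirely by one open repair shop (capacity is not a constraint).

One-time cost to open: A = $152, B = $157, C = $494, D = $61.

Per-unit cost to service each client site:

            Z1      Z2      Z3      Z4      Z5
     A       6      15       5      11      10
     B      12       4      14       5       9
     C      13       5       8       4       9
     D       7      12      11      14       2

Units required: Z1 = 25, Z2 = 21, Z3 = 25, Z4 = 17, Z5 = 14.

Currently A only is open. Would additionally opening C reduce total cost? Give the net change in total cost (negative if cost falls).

Current service cost with {A}: 917.
Adding C: each client site re-picks its cheapest; new service cost 574, saving 343.
Extra fixed cost: 494. Net change = 494 − 343 = 151.
(Totals: 1069 → 1220.)

No — net change +151 (cost rises by 151).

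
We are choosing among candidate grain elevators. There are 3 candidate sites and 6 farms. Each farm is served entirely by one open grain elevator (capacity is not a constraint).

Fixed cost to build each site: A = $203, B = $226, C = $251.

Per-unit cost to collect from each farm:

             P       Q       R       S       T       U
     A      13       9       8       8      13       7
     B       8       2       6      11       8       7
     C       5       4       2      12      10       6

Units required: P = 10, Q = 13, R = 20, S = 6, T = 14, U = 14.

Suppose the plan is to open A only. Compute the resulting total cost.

Total cost: 938

Each farm is assigned to its cheapest site among the open ones.
{A}: P→A 13·10=130, Q→A 9·13=117, R→A 8·20=160, S→A 8·6=48, T→A 13·14=182, U→A 7·14=98. Service 735; fixed 203; total 938.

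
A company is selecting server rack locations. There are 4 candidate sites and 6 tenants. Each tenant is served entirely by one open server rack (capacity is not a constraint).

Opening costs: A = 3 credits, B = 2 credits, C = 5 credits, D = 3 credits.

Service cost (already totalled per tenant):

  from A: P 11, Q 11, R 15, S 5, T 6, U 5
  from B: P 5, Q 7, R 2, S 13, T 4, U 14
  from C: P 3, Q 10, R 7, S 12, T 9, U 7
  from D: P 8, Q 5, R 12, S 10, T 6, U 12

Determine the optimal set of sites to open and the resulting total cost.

For any fixed open set, each tenant goes to its cheapest open site; total = fixed + service.
{A, B}: P→B 5, Q→B 7, R→B 2, S→A 5, T→B 4, U→A 5. Service 28; fixed 5; total 33.
{A, B, D}: service 26 + fixed 8 = 34
{A, B, C}: P→C 3, Q→B 7, R→B 2, S→A 5, T→B 4, U→A 5. Service 26; fixed 10; total 36.
{A, B, C, D}: service 24 + fixed 13 = 37
No other subset beats 33.

Open A and B; minimum total cost 33.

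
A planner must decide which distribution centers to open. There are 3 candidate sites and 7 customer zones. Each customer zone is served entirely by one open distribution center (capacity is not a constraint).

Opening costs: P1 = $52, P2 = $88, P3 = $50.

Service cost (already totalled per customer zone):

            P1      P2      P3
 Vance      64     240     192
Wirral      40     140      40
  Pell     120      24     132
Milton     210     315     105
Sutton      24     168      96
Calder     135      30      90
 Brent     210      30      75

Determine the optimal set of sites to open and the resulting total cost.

For any fixed open set, each customer zone goes to its cheapest open site; total = fixed + service.
{P1, P2, P3}: Vance→P1 64, Wirral→P1 40, Pell→P2 24, Milton→P3 105, Sutton→P1 24, Calder→P2 30, Brent→P2 30. Service 317; fixed 190; total 507.
{P1, P2}: service 422 + fixed 140 = 562
{P1, P3}: service 518 + fixed 102 = 620
{P3}: Vance→P3 192, Wirral→P3 40, Pell→P3 132, Milton→P3 105, Sutton→P3 96, Calder→P3 90, Brent→P3 75. Service 730; fixed 50; total 780.
No other subset beats 507.

Open P1, P2 and P3; minimum total cost 507.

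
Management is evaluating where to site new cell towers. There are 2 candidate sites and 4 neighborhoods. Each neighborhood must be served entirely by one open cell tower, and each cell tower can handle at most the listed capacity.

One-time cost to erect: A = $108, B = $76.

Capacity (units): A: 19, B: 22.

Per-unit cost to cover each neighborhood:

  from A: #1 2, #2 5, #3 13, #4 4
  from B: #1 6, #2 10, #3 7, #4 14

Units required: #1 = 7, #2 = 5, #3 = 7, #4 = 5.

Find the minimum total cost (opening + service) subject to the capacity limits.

Open {A, B}: #1→A 2·7=14, #2→A 5·5=25, #3→B 7·7=49, #4→A 4·5=20.
Loads: A carries 17/19, B carries 7/22. Service 108; fixed 184; total 292.
Next best feasible plan costs 317.

Minimum total cost: 292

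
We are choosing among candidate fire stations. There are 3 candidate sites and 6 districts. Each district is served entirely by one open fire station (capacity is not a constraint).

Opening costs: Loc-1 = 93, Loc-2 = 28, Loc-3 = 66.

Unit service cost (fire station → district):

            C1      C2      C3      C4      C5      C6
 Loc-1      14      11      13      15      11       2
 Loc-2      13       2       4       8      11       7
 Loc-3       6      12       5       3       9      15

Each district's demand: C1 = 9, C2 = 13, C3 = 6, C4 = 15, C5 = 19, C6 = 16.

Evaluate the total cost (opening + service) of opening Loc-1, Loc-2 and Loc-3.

Each district is assigned to its cheapest site among the open ones.
{Loc-1, Loc-2, Loc-3}: C1→Loc-3 6·9=54, C2→Loc-2 2·13=26, C3→Loc-2 4·6=24, C4→Loc-3 3·15=45, C5→Loc-3 9·19=171, C6→Loc-1 2·16=32. Service 352; fixed 187; total 539.

Total cost: 539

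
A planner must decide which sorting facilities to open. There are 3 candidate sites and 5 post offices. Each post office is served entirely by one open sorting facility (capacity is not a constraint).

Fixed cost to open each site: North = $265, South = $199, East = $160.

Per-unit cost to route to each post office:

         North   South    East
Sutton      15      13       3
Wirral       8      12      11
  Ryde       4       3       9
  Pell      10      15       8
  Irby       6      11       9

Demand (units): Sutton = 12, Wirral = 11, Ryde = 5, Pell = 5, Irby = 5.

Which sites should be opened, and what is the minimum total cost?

Open East only; minimum total cost 447.

For any fixed open set, each post office goes to its cheapest open site; total = fixed + service.
{East}: Sutton→East 3·12=36, Wirral→East 11·11=121, Ryde→East 9·5=45, Pell→East 8·5=40, Irby→East 9·5=45. Service 287; fixed 160; total 447.
{South, East}: service 257 + fixed 359 = 616
{South}: Sutton→South 13·12=156, Wirral→South 12·11=132, Ryde→South 3·5=15, Pell→South 15·5=75, Irby→South 11·5=55. Service 433; fixed 199; total 632.
{North, South, East}: Sutton→East 3·12=36, Wirral→North 8·11=88, Ryde→South 3·5=15, Pell→East 8·5=40, Irby→North 6·5=30. Service 209; fixed 624; total 833.
(All 7 nonempty subsets were checked; East only is lowest.)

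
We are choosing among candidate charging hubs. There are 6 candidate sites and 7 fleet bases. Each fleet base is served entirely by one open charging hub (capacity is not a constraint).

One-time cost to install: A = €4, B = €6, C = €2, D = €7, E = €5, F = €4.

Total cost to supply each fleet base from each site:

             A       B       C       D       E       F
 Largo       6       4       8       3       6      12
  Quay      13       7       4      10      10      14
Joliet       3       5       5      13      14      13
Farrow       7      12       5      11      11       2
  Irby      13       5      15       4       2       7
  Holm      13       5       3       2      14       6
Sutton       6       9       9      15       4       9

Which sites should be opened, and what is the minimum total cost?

For any fixed open set, each fleet base goes to its cheapest open site; total = fixed + service.
{C, E}: Largo→E 6, Quay→C 4, Joliet→C 5, Farrow→C 5, Irby→E 2, Holm→C 3, Sutton→E 4. Service 29; fixed 7; total 36.
{C, E, F}: Largo→E 6, Quay→C 4, Joliet→C 5, Farrow→F 2, Irby→E 2, Holm→C 3, Sutton→E 4. Service 26; fixed 11; total 37.
{A, C, E}: service 27 + fixed 11 = 38
{A, B, C, D, E, F}: service 20 + fixed 28 = 48
No other subset beats 36.

Open C and E; minimum total cost 36.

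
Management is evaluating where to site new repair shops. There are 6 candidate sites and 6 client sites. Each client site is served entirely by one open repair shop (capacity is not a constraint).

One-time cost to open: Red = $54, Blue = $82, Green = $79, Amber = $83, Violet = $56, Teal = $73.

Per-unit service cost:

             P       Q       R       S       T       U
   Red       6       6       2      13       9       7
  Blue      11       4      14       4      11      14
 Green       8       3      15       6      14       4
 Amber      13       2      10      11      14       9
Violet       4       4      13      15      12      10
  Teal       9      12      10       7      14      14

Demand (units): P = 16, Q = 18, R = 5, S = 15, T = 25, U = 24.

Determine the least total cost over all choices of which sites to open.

Minimum total cost: 704

For any fixed open set, each client site goes to its cheapest open site; total = fixed + service.
{Red, Green}: P→Red 6·16=96, Q→Green 3·18=54, R→Red 2·5=10, S→Green 6·15=90, T→Red 9·25=225, U→Green 4·24=96. Service 571; fixed 133; total 704.
{Red, Green, Violet}: service 539 + fixed 189 = 728
{Red, Blue, Green}: service 541 + fixed 215 = 756
{Red, Blue, Green, Amber, Violet, Teal}: service 491 + fixed 427 = 918
No other subset beats 704.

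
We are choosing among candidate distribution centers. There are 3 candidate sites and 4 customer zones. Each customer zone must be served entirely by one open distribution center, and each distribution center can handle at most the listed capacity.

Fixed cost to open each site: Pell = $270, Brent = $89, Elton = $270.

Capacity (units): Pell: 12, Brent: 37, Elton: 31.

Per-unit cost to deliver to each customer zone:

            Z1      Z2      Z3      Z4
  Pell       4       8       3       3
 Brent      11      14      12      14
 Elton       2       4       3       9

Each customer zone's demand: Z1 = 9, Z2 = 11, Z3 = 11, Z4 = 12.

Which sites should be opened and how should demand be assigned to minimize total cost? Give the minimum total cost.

Minimum total cost: 622

Open {Brent, Elton}: Z1→Elton 2·9=18, Z2→Elton 4·11=44, Z3→Elton 3·11=33, Z4→Brent 14·12=168.
Loads: Brent carries 12/37, Elton carries 31/31. Service 263; fixed 359; total 622.
Next best feasible plan costs 671.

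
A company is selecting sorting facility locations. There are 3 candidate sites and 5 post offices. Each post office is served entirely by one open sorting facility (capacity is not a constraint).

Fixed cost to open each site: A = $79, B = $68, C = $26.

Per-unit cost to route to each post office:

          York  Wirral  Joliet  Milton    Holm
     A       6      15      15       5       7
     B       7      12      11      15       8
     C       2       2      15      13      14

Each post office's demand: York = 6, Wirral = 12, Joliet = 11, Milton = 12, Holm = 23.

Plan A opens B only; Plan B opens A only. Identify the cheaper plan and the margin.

Plan B is cheaper by 58.

Plan A: {B}: York→B 7·6=42, Wirral→B 12·12=144, Joliet→B 11·11=121, Milton→B 15·12=180, Holm→B 8·23=184. Service 671; fixed 68; total 739.
Plan B: {A}: York→A 6·6=36, Wirral→A 15·12=180, Joliet→A 15·11=165, Milton→A 5·12=60, Holm→A 7·23=161. Service 602; fixed 79; total 681.
Difference: |739 − 681| = 58.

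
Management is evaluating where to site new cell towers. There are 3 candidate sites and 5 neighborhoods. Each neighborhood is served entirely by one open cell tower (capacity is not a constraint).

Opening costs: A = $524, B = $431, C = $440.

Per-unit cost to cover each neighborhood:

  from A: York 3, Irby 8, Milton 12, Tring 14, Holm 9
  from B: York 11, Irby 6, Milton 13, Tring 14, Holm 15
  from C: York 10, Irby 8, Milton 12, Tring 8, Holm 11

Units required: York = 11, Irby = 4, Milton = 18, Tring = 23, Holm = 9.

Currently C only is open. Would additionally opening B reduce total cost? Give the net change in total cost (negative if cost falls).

Current service cost with {C}: 641.
Adding B: each neighborhood re-picks its cheapest; new service cost 633, saving 8.
Extra fixed cost: 431. Net change = 431 − 8 = 423.
(Totals: 1081 → 1504.)

No — net change +423 (cost rises by 423).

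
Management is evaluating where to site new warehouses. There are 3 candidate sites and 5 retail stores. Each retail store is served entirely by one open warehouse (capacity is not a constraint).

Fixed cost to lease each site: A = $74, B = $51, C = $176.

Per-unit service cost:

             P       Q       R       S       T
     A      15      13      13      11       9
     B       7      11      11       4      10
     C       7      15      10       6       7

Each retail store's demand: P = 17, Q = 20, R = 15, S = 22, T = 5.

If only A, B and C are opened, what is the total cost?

Total cost: 913

Each retail store is assigned to its cheapest site among the open ones.
{A, B, C}: P→B 7·17=119, Q→B 11·20=220, R→C 10·15=150, S→B 4·22=88, T→C 7·5=35. Service 612; fixed 301; total 913.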